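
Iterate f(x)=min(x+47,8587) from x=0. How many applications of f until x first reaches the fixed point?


Step 1: x=0, cap=8587, increment=47
Step 2: x grows by 47 each step until capped at 8587; fixed point is x=8587
Step 3: iterations = ceil(8587/47) = 183

183


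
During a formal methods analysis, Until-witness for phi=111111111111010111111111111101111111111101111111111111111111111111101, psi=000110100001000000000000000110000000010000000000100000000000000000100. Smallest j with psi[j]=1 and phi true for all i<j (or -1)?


(phi U psi) at 0: need smallest j with psi[j]=1 and phi[i]=1 for all i in [0,j).
Scan from step 0:
  step 0: phi=1, psi=0 -> continue
  step 1: phi=1, psi=0 -> continue
  step 2: phi=1, psi=0 -> continue
  step 3: psi=1 and phi held for [0,3) -> witness found
Witness step = 3

3


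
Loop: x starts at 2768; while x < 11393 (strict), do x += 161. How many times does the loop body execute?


Step 1: x goes from 2768 toward 11393 by 161; the body runs while x<11393, so iterations = ceil((bound-start)/step)
Step 2: Distance=8625
Step 3: ceil(8625/161)=54

54


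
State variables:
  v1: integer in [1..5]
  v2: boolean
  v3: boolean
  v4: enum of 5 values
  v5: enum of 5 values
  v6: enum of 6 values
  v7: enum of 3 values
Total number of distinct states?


State space = product of domain sizes of all variables.
Domain sizes:
  v1 (integer in [1..5]): 5
  v2 (boolean): 2
  v3 (boolean): 2
  v4 (enum of 5 values): 5
  v5 (enum of 5 values): 5
  v6 (enum of 6 values): 6
  v7 (enum of 3 values): 3
Product = 5 * 2 * 2 * 5 * 5 * 6 * 3 = 9000

9000


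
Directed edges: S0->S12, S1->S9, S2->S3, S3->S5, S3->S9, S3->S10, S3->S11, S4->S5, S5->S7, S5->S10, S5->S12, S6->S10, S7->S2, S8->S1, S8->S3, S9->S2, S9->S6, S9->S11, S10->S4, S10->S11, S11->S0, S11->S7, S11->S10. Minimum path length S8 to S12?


BFS layer-by-layer from S8:
  dist 0: {S8}
  dist 1: {S1, S3}
  dist 2: {S5, S9, S10, S11}
  dist 3: {S0, S2, S4, S6, S7, S12}
  -> S12 reached at distance 3
Shortest path length = 3

3


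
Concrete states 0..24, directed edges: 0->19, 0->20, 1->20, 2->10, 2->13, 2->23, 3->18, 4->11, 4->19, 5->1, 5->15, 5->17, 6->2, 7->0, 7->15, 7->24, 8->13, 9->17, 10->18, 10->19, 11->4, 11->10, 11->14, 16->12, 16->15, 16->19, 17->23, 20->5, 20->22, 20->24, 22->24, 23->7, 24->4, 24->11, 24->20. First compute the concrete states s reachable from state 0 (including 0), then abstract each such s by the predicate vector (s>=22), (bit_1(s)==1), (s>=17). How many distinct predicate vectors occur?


BFS from 0:
Concrete reachable: {0, 1, 4, 5, 7, 10, 11, 14, 15, 17, 18, 19, 20, 22, 23, 24}
Abstract via predicates (s>=22), (bit_1(s)==1), (s>=17):
  (0,0,0) <- {0, 1, 4, 5}
  (0,0,1) <- {17, 20}
  (0,1,0) <- {7, 10, 11, 14, 15}
  (0,1,1) <- {18, 19}
  (1,0,1) <- {24}
  (1,1,1) <- {22, 23}
Distinct abstract states = 6

6


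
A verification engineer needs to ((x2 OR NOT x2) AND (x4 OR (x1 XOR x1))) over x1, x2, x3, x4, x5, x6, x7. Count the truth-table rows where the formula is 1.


Formula: ((x2 OR NOT x2) AND (x4 OR (x1 XOR x1))) over 7 vars (128 rows)
Evaluate each row (x1, x2, x3, x4, x5, x6, x7 as bits, MSB first):
  row 0 [0000000]: ((0 OR NOT 0) AND (0 OR (0 XOR 0))) -> 0
  row 1 [0000001]: ((0 OR NOT 0) AND (0 OR (0 XOR 0))) -> 0
  row 2 [0000010]: ((0 OR NOT 0) AND (0 OR (0 XOR 0))) -> 0
  row 3 [0000011]: ((0 OR NOT 0) AND (0 OR (0 XOR 0))) -> 0
  row 4 [0000100]: ((0 OR NOT 0) AND (0 OR (0 XOR 0))) -> 0
  (every remaining row is evaluated the same way; all 128 results are listed next)
Full result column, 8 rows per line (x1,x2,x3,x4 fixed per line; x5,x6,x7 runs 000..111 left to right):
  rows 0-7 [x1,x2,x3,x4=0000]: 00000000  (ones: 0)
  rows 8-15 [x1,x2,x3,x4=0001]: 11111111  (ones: 8)
  rows 16-23 [x1,x2,x3,x4=0010]: 00000000  (ones: 0)
  rows 24-31 [x1,x2,x3,x4=0011]: 11111111  (ones: 8)
  rows 32-39 [x1,x2,x3,x4=0100]: 00000000  (ones: 0)
  rows 40-47 [x1,x2,x3,x4=0101]: 11111111  (ones: 8)
  rows 48-55 [x1,x2,x3,x4=0110]: 00000000  (ones: 0)
  rows 56-63 [x1,x2,x3,x4=0111]: 11111111  (ones: 8)
  rows 64-71 [x1,x2,x3,x4=1000]: 00000000  (ones: 0)
  rows 72-79 [x1,x2,x3,x4=1001]: 11111111  (ones: 8)
  rows 80-87 [x1,x2,x3,x4=1010]: 00000000  (ones: 0)
  rows 88-95 [x1,x2,x3,x4=1011]: 11111111  (ones: 8)
  rows 96-103 [x1,x2,x3,x4=1100]: 00000000  (ones: 0)
  rows 104-111 [x1,x2,x3,x4=1101]: 11111111  (ones: 8)
  rows 112-119 [x1,x2,x3,x4=1110]: 00000000  (ones: 0)
  rows 120-127 [x1,x2,x3,x4=1111]: 11111111  (ones: 8)
Count of 1-rows = 0+8+0+8+0+8+0+8+0+8+0+8+0+8+0+8 = 64

64


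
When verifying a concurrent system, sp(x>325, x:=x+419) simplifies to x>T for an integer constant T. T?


Formula: sp(P, x:=E) = exists old_x. (x = E[old_x/x]) AND P[old_x/x] (old_x is the value of x before the assignment; eliminate old_x by solving x = E[old_x/x] for old_x)
Step 1: Precondition P: x>325, i.e. old_x > 325
Step 2: Assignment gives x = old_x + 419, so old_x = x - 419
Step 3: Substitute into P: x - 419 > 325
Step 4: Simplify: x > 325+419 = 744

744


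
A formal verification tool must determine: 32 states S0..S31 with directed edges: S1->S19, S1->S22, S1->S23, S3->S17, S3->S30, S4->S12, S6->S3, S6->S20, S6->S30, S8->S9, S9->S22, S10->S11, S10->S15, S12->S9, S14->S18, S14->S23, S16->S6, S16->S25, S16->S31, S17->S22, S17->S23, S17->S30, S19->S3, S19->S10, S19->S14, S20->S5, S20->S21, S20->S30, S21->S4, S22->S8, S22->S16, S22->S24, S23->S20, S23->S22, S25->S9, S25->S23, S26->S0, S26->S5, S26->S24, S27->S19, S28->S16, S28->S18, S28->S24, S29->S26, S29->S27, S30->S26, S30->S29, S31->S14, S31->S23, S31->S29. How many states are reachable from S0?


BFS from S0:
  layer 0: {S0}
Reachable set: {S0}
Count = 1

1


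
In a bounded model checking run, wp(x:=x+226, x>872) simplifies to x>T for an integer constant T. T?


Formula: wp(x:=E, P) = P[E/x] (substitute E for x in postcondition)
Step 1: Postcondition: x>872
Step 2: Substitute x+226 for x: x+226>872
Step 3: Solve for x: x > 872-226 = 646

646


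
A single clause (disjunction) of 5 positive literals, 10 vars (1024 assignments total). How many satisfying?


Step 1: Total=2^10=1024
Step 2: Unsat when all 5 false: 2^5=32
Step 3: Sat=1024-32=992

992


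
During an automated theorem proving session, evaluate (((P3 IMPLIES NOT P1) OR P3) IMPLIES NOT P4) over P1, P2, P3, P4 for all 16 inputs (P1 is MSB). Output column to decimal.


Formula: (((P3 IMPLIES NOT P1) OR P3) IMPLIES NOT P4) over P1, P2, P3, P4 (16 rows)
Evaluate each row (bits = P1,P2,P3,P4, MSB first):
  row 0 [0000]: (((0 IMPLIES NOT 0) OR 0) IMPLIES NOT 0) -> 1
  row 1 [0001]: (((0 IMPLIES NOT 0) OR 0) IMPLIES NOT 1) -> 0
  row 2 [0010]: (((1 IMPLIES NOT 0) OR 1) IMPLIES NOT 0) -> 1
  row 3 [0011]: (((1 IMPLIES NOT 0) OR 1) IMPLIES NOT 1) -> 0
  row 4 [0100]: (((0 IMPLIES NOT 0) OR 0) IMPLIES NOT 0) -> 1
  row 5 [0101]: (((0 IMPLIES NOT 0) OR 0) IMPLIES NOT 1) -> 0
  row 6 [0110]: (((1 IMPLIES NOT 0) OR 1) IMPLIES NOT 0) -> 1
  row 7 [0111]: (((1 IMPLIES NOT 0) OR 1) IMPLIES NOT 1) -> 0
  row 8 [1000]: (((0 IMPLIES NOT 1) OR 0) IMPLIES NOT 0) -> 1
  row 9 [1001]: (((0 IMPLIES NOT 1) OR 0) IMPLIES NOT 1) -> 0
  row 10 [1010]: (((1 IMPLIES NOT 1) OR 1) IMPLIES NOT 0) -> 1
  row 11 [1011]: (((1 IMPLIES NOT 1) OR 1) IMPLIES NOT 1) -> 0
  row 12 [1100]: (((0 IMPLIES NOT 1) OR 0) IMPLIES NOT 0) -> 1
  row 13 [1101]: (((0 IMPLIES NOT 1) OR 0) IMPLIES NOT 1) -> 0
  row 14 [1110]: (((1 IMPLIES NOT 1) OR 1) IMPLIES NOT 0) -> 1
  row 15 [1111]: (((1 IMPLIES NOT 1) OR 1) IMPLIES NOT 1) -> 0
Full result column, 4 rows per line (P1,P2 fixed per line; P3,P4 runs 00..11 left to right):
  rows 0-3 [P1,P2=00]: 1010  = hex A
  rows 4-7 [P1,P2=01]: 1010  = hex A
  rows 8-11 [P1,P2=10]: 1010  = hex A
  rows 12-15 [P1,P2=11]: 1010  = hex A
Output column (row 0 .. row 15) = 1010101010101010
Output column grouped in 4s = 1010 1010 1010 1010 = 0xAAAA
Convert to decimal digit by digit (value = value*16 + digit):
  A -> 10
  10*16 + 10 (A) = 170
  170*16 + 10 (A) = 2730
  2730*16 + 10 (A) = 43690
Decimal = 43690

43690


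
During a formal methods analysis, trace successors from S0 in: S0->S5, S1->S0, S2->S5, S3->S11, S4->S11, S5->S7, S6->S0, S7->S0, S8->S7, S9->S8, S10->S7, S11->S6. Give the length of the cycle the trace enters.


Trace from S0 until a state repeats:
  S0 -> S5 -> S7 -> S0
S0 first seen at step 0, revisited at step 3.
Cycle length = 3 - 0 = 3

3


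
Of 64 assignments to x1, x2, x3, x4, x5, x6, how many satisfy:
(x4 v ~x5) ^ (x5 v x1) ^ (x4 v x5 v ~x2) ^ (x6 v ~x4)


CNF with 4 clauses over 6 vars (64 assignments).
An assignment satisfies CNF iff every clause has >=1 true literal.
Check each row (bits = x1,x2,x3,x4,x5,x6; clause T/F shown):
  row 0 [000000]: clauses=TFTT -> 0
  row 1 [000001]: clauses=TFTT -> 0
  row 2 [000010]: clauses=FTTT -> 0
  row 3 [000011]: clauses=FTTT -> 0
  row 4 [000100]: clauses=TFTF -> 0
  (every remaining row is evaluated the same way; all 64 results are listed next)
Full result column, 8 rows per line (x1,x2,x3 fixed per line; x4,x5,x6 runs 000..111 left to right):
  rows 0-7 [x1,x2,x3=000]: 00000001  (ones: 1)
  rows 8-15 [x1,x2,x3=001]: 00000001  (ones: 1)
  rows 16-23 [x1,x2,x3=010]: 00000001  (ones: 1)
  rows 24-31 [x1,x2,x3=011]: 00000001  (ones: 1)
  rows 32-39 [x1,x2,x3=100]: 11000101  (ones: 4)
  rows 40-47 [x1,x2,x3=101]: 11000101  (ones: 4)
  rows 48-55 [x1,x2,x3=110]: 00000101  (ones: 2)
  rows 56-63 [x1,x2,x3=111]: 00000101  (ones: 2)
Satisfying assignments = 1+1+1+1+4+4+2+2 = 16

16


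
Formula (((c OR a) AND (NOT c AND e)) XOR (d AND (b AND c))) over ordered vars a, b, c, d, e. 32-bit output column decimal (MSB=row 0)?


Formula: (((c OR a) AND (NOT c AND e)) XOR (d AND (b AND c))) over a, b, c, d, e (32 rows)
Evaluate each row (bits = a,b,c,d,e, MSB first):
  row 0 [00000]: (((0 OR 0) AND (NOT 0 AND 0)) XOR (0 AND (0 AND 0))) -> 0
  row 1 [00001]: (((0 OR 0) AND (NOT 0 AND 1)) XOR (0 AND (0 AND 0))) -> 0
  row 2 [00010]: (((0 OR 0) AND (NOT 0 AND 0)) XOR (1 AND (0 AND 0))) -> 0
  row 3 [00011]: (((0 OR 0) AND (NOT 0 AND 1)) XOR (1 AND (0 AND 0))) -> 0
  row 4 [00100]: (((1 OR 0) AND (NOT 1 AND 0)) XOR (0 AND (0 AND 1))) -> 0
  row 5 [00101]: (((1 OR 0) AND (NOT 1 AND 1)) XOR (0 AND (0 AND 1))) -> 0
  row 6 [00110]: (((1 OR 0) AND (NOT 1 AND 0)) XOR (1 AND (0 AND 1))) -> 0
  row 7 [00111]: (((1 OR 0) AND (NOT 1 AND 1)) XOR (1 AND (0 AND 1))) -> 0
  row 8 [01000]: (((0 OR 0) AND (NOT 0 AND 0)) XOR (0 AND (1 AND 0))) -> 0
  row 9 [01001]: (((0 OR 0) AND (NOT 0 AND 1)) XOR (0 AND (1 AND 0))) -> 0
  row 10 [01010]: (((0 OR 0) AND (NOT 0 AND 0)) XOR (1 AND (1 AND 0))) -> 0
  row 11 [01011]: (((0 OR 0) AND (NOT 0 AND 1)) XOR (1 AND (1 AND 0))) -> 0
  row 12 [01100]: (((1 OR 0) AND (NOT 1 AND 0)) XOR (0 AND (1 AND 1))) -> 0
  row 13 [01101]: (((1 OR 0) AND (NOT 1 AND 1)) XOR (0 AND (1 AND 1))) -> 0
  row 14 [01110]: (((1 OR 0) AND (NOT 1 AND 0)) XOR (1 AND (1 AND 1))) -> 1
  row 15 [01111]: (((1 OR 0) AND (NOT 1 AND 1)) XOR (1 AND (1 AND 1))) -> 1
  row 16 [10000]: (((0 OR 1) AND (NOT 0 AND 0)) XOR (0 AND (0 AND 0))) -> 0
  row 17 [10001]: (((0 OR 1) AND (NOT 0 AND 1)) XOR (0 AND (0 AND 0))) -> 1
  row 18 [10010]: (((0 OR 1) AND (NOT 0 AND 0)) XOR (1 AND (0 AND 0))) -> 0
  row 19 [10011]: (((0 OR 1) AND (NOT 0 AND 1)) XOR (1 AND (0 AND 0))) -> 1
  row 20 [10100]: (((1 OR 1) AND (NOT 1 AND 0)) XOR (0 AND (0 AND 1))) -> 0
  row 21 [10101]: (((1 OR 1) AND (NOT 1 AND 1)) XOR (0 AND (0 AND 1))) -> 0
  row 22 [10110]: (((1 OR 1) AND (NOT 1 AND 0)) XOR (1 AND (0 AND 1))) -> 0
  row 23 [10111]: (((1 OR 1) AND (NOT 1 AND 1)) XOR (1 AND (0 AND 1))) -> 0
  row 24 [11000]: (((0 OR 1) AND (NOT 0 AND 0)) XOR (0 AND (1 AND 0))) -> 0
  row 25 [11001]: (((0 OR 1) AND (NOT 0 AND 1)) XOR (0 AND (1 AND 0))) -> 1
  row 26 [11010]: (((0 OR 1) AND (NOT 0 AND 0)) XOR (1 AND (1 AND 0))) -> 0
  row 27 [11011]: (((0 OR 1) AND (NOT 0 AND 1)) XOR (1 AND (1 AND 0))) -> 1
  row 28 [11100]: (((1 OR 1) AND (NOT 1 AND 0)) XOR (0 AND (1 AND 1))) -> 0
  row 29 [11101]: (((1 OR 1) AND (NOT 1 AND 1)) XOR (0 AND (1 AND 1))) -> 0
  row 30 [11110]: (((1 OR 1) AND (NOT 1 AND 0)) XOR (1 AND (1 AND 1))) -> 1
  row 31 [11111]: (((1 OR 1) AND (NOT 1 AND 1)) XOR (1 AND (1 AND 1))) -> 1
Full result column, 4 rows per line (a,b,c fixed per line; d,e runs 00..11 left to right):
  rows 0-3 [a,b,c=000]: 0000  = hex 0
  rows 4-7 [a,b,c=001]: 0000  = hex 0
  rows 8-11 [a,b,c=010]: 0000  = hex 0
  rows 12-15 [a,b,c=011]: 0011  = hex 3
  rows 16-19 [a,b,c=100]: 0101  = hex 5
  rows 20-23 [a,b,c=101]: 0000  = hex 0
  rows 24-27 [a,b,c=110]: 0101  = hex 5
  rows 28-31 [a,b,c=111]: 0011  = hex 3
Output column (row 0 .. row 31) = 00000000000000110101000001010011
Output column grouped in 4s = 0000 0000 0000 0011 0101 0000 0101 0011 = 0x00035053
Convert to decimal digit by digit (value = value*16 + digit):
  0 -> 0
  0*16 + 0 = 0
  0*16 + 0 = 0
  0*16 + 3 = 3
  3*16 + 5 = 53
  53*16 + 0 = 848
  848*16 + 5 = 13573
  13573*16 + 3 = 217171
Decimal = 217171

217171


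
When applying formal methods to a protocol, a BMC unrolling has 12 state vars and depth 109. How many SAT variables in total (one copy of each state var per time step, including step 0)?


BMC unrolls to depth k, creating one copy of each state var for steps 0..k.
Step count = 109 + 1 = 110 (steps 0 through 109)
Vars per step = 12
Total = 12 * 110 = 1320

1320


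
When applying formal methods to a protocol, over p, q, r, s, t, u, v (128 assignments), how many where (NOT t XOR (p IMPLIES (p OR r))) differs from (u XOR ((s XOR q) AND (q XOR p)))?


F1 = (NOT t XOR (p IMPLIES (p OR r)))
F2 = (u XOR ((s XOR q) AND (q XOR p)))
Evaluate both on each of 128 rows (bits = p,q,r,s,t,u,v):
  row 0 [0000000]: F1=0 F2=0 -> 0
  row 1 [0000001]: F1=0 F2=0 -> 0
  row 2 [0000010]: F1=0 F2=1 (differ) -> 1
  row 3 [0000011]: F1=0 F2=1 (differ) -> 1
  row 4 [0000100]: F1=1 F2=0 (differ) -> 1
  (every remaining row is evaluated the same way; all 128 results are listed next)
Full result column, 8 rows per line (p,q,r,s fixed per line; t,u,v runs 000..111 left to right):
  rows 0-7 [p,q,r,s=0000]: 00111100  (ones: 4)
  rows 8-15 [p,q,r,s=0001]: 00111100  (ones: 4)
  rows 16-23 [p,q,r,s=0010]: 00111100  (ones: 4)
  rows 24-31 [p,q,r,s=0011]: 00111100  (ones: 4)
  rows 32-39 [p,q,r,s=0100]: 11000011  (ones: 4)
  rows 40-47 [p,q,r,s=0101]: 00111100  (ones: 4)
  rows 48-55 [p,q,r,s=0110]: 11000011  (ones: 4)
  rows 56-63 [p,q,r,s=0111]: 00111100  (ones: 4)
  rows 64-71 [p,q,r,s=1000]: 00111100  (ones: 4)
  rows 72-79 [p,q,r,s=1001]: 11000011  (ones: 4)
  rows 80-87 [p,q,r,s=1010]: 00111100  (ones: 4)
  rows 88-95 [p,q,r,s=1011]: 11000011  (ones: 4)
  rows 96-103 [p,q,r,s=1100]: 00111100  (ones: 4)
  rows 104-111 [p,q,r,s=1101]: 00111100  (ones: 4)
  rows 112-119 [p,q,r,s=1110]: 00111100  (ones: 4)
  rows 120-127 [p,q,r,s=1111]: 00111100  (ones: 4)
Disagreements = 4+4+4+4+4+4+4+4+4+4+4+4+4+4+4+4 = 64

64


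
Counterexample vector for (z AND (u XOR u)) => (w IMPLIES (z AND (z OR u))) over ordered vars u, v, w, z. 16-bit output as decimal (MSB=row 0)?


F1 = (z AND (u XOR u))
F2 = (w IMPLIES (z AND (z OR u)))
Counterexample to F1=>F2 is where F1=1 and F2=0.
Evaluate each row (bits = u,v,w,z, MSB first):
  row 0 [0000]: F1=0 F2=1 -> F1&~F2 -> 0
  row 1 [0001]: F1=0 F2=1 -> F1&~F2 -> 0
  row 2 [0010]: F1=0 F2=0 -> F1&~F2 -> 0
  row 3 [0011]: F1=0 F2=1 -> F1&~F2 -> 0
  row 4 [0100]: F1=0 F2=1 -> F1&~F2 -> 0
  row 5 [0101]: F1=0 F2=1 -> F1&~F2 -> 0
  row 6 [0110]: F1=0 F2=0 -> F1&~F2 -> 0
  row 7 [0111]: F1=0 F2=1 -> F1&~F2 -> 0
  row 8 [1000]: F1=0 F2=1 -> F1&~F2 -> 0
  row 9 [1001]: F1=0 F2=1 -> F1&~F2 -> 0
  row 10 [1010]: F1=0 F2=0 -> F1&~F2 -> 0
  row 11 [1011]: F1=0 F2=1 -> F1&~F2 -> 0
  row 12 [1100]: F1=0 F2=1 -> F1&~F2 -> 0
  row 13 [1101]: F1=0 F2=1 -> F1&~F2 -> 0
  row 14 [1110]: F1=0 F2=0 -> F1&~F2 -> 0
  row 15 [1111]: F1=0 F2=1 -> F1&~F2 -> 0
Full result column, 4 rows per line (u,v fixed per line; w,z runs 00..11 left to right):
  rows 0-3 [u,v=00]: 0000  = hex 0
  rows 4-7 [u,v=01]: 0000  = hex 0
  rows 8-11 [u,v=10]: 0000  = hex 0
  rows 12-15 [u,v=11]: 0000  = hex 0
Counterexample vector (row 0 .. row 15) = 0000000000000000
Output column grouped in 4s = 0000 0000 0000 0000 = 0x0000
Convert to decimal digit by digit (value = value*16 + digit):
  0 -> 0
  0*16 + 0 = 0
  0*16 + 0 = 0
  0*16 + 0 = 0
Decimal = 0

0


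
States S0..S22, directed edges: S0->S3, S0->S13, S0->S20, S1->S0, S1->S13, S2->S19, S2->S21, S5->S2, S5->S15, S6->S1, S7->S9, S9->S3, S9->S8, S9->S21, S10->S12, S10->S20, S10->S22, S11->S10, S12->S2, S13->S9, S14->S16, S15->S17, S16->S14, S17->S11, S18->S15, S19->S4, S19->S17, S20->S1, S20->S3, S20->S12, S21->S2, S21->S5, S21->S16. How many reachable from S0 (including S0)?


BFS from S0:
  layer 0: {S0}
  layer 1: {S3, S13, S20}
  layer 2: {S1, S9, S12}
  layer 3: {S2, S8, S21}
  layer 4: {S5, S16, S19}
  layer 5: {S4, S14, S15, S17}
  layer 6: {S11}
  layer 7: {S10}
  layer 8: {S22}
Reachable set: {S0, S1, S2, S3, S4, S5, S8, S9, S10, S11, S12, S13, S14, S15, S16, S17, S19, S20, S21, S22}
Count = 20

20


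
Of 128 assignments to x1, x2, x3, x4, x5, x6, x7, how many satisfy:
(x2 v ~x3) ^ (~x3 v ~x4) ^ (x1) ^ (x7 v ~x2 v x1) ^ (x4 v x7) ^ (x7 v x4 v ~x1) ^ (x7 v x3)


CNF with 7 clauses over 7 vars (128 assignments).
An assignment satisfies CNF iff every clause has >=1 true literal.
Check each row (bits = x1,x2,x3,x4,x5,x6,x7; clause T/F shown):
  row 0 [0000000]: clauses=TTFTFTF -> 0
  row 1 [0000001]: clauses=TTFTTTT -> 0
  row 2 [0000010]: clauses=TTFTFTF -> 0
  row 3 [0000011]: clauses=TTFTTTT -> 0
  row 4 [0000100]: clauses=TTFTFTF -> 0
  (every remaining row is evaluated the same way; all 128 results are listed next)
Full result column, 8 rows per line (x1,x2,x3,x4 fixed per line; x5,x6,x7 runs 000..111 left to right):
  rows 0-7 [x1,x2,x3,x4=0000]: 00000000  (ones: 0)
  rows 8-15 [x1,x2,x3,x4=0001]: 00000000  (ones: 0)
  rows 16-23 [x1,x2,x3,x4=0010]: 00000000  (ones: 0)
  rows 24-31 [x1,x2,x3,x4=0011]: 00000000  (ones: 0)
  rows 32-39 [x1,x2,x3,x4=0100]: 00000000  (ones: 0)
  rows 40-47 [x1,x2,x3,x4=0101]: 00000000  (ones: 0)
  rows 48-55 [x1,x2,x3,x4=0110]: 00000000  (ones: 0)
  rows 56-63 [x1,x2,x3,x4=0111]: 00000000  (ones: 0)
  rows 64-71 [x1,x2,x3,x4=1000]: 01010101  (ones: 4)
  rows 72-79 [x1,x2,x3,x4=1001]: 01010101  (ones: 4)
  rows 80-87 [x1,x2,x3,x4=1010]: 00000000  (ones: 0)
  rows 88-95 [x1,x2,x3,x4=1011]: 00000000  (ones: 0)
  rows 96-103 [x1,x2,x3,x4=1100]: 01010101  (ones: 4)
  rows 104-111 [x1,x2,x3,x4=1101]: 01010101  (ones: 4)
  rows 112-119 [x1,x2,x3,x4=1110]: 01010101  (ones: 4)
  rows 120-127 [x1,x2,x3,x4=1111]: 00000000  (ones: 0)
Satisfying assignments = 0+0+0+0+0+0+0+0+4+4+0+0+4+4+4+0 = 20

20


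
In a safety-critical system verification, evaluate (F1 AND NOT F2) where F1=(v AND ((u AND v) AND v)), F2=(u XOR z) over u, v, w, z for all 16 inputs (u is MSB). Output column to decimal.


F1 = (v AND ((u AND v) AND v))
F2 = (u XOR z)
Counterexample to F1=>F2 is where F1=1 and F2=0.
Evaluate each row (bits = u,v,w,z, MSB first):
  row 0 [0000]: F1=0 F2=0 -> F1&~F2 -> 0
  row 1 [0001]: F1=0 F2=1 -> F1&~F2 -> 0
  row 2 [0010]: F1=0 F2=0 -> F1&~F2 -> 0
  row 3 [0011]: F1=0 F2=1 -> F1&~F2 -> 0
  row 4 [0100]: F1=0 F2=0 -> F1&~F2 -> 0
  row 5 [0101]: F1=0 F2=1 -> F1&~F2 -> 0
  row 6 [0110]: F1=0 F2=0 -> F1&~F2 -> 0
  row 7 [0111]: F1=0 F2=1 -> F1&~F2 -> 0
  row 8 [1000]: F1=0 F2=1 -> F1&~F2 -> 0
  row 9 [1001]: F1=0 F2=0 -> F1&~F2 -> 0
  row 10 [1010]: F1=0 F2=1 -> F1&~F2 -> 0
  row 11 [1011]: F1=0 F2=0 -> F1&~F2 -> 0
  row 12 [1100]: F1=1 F2=1 -> F1&~F2 -> 0
  row 13 [1101]: F1=1 F2=0 -> F1&~F2 -> 1
  row 14 [1110]: F1=1 F2=1 -> F1&~F2 -> 0
  row 15 [1111]: F1=1 F2=0 -> F1&~F2 -> 1
Full result column, 4 rows per line (u,v fixed per line; w,z runs 00..11 left to right):
  rows 0-3 [u,v=00]: 0000  = hex 0
  rows 4-7 [u,v=01]: 0000  = hex 0
  rows 8-11 [u,v=10]: 0000  = hex 0
  rows 12-15 [u,v=11]: 0101  = hex 5
Counterexample vector (row 0 .. row 15) = 0000000000000101
Output column grouped in 4s = 0000 0000 0000 0101 = 0x0005
Convert to decimal digit by digit (value = value*16 + digit):
  0 -> 0
  0*16 + 0 = 0
  0*16 + 0 = 0
  0*16 + 5 = 5
Decimal = 5

5


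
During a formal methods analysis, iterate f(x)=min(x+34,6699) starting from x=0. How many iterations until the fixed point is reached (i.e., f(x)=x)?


Step 1: x=0, cap=6699, increment=34
Step 2: x grows by 34 each step until capped at 6699; fixed point is x=6699
Step 3: iterations = ceil(6699/34) = 198

198


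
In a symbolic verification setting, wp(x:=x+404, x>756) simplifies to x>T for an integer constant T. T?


Formula: wp(x:=E, P) = P[E/x] (substitute E for x in postcondition)
Step 1: Postcondition: x>756
Step 2: Substitute x+404 for x: x+404>756
Step 3: Solve for x: x > 756-404 = 352

352


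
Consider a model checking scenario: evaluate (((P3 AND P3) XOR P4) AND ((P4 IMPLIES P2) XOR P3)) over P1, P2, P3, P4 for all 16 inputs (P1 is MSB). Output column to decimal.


Formula: (((P3 AND P3) XOR P4) AND ((P4 IMPLIES P2) XOR P3)) over P1, P2, P3, P4 (16 rows)
Evaluate each row (bits = P1,P2,P3,P4, MSB first):
  row 0 [0000]: (((0 AND 0) XOR 0) AND ((0 IMPLIES 0) XOR 0)) -> 0
  row 1 [0001]: (((0 AND 0) XOR 1) AND ((1 IMPLIES 0) XOR 0)) -> 0
  row 2 [0010]: (((1 AND 1) XOR 0) AND ((0 IMPLIES 0) XOR 1)) -> 0
  row 3 [0011]: (((1 AND 1) XOR 1) AND ((1 IMPLIES 0) XOR 1)) -> 0
  row 4 [0100]: (((0 AND 0) XOR 0) AND ((0 IMPLIES 1) XOR 0)) -> 0
  row 5 [0101]: (((0 AND 0) XOR 1) AND ((1 IMPLIES 1) XOR 0)) -> 1
  row 6 [0110]: (((1 AND 1) XOR 0) AND ((0 IMPLIES 1) XOR 1)) -> 0
  row 7 [0111]: (((1 AND 1) XOR 1) AND ((1 IMPLIES 1) XOR 1)) -> 0
  row 8 [1000]: (((0 AND 0) XOR 0) AND ((0 IMPLIES 0) XOR 0)) -> 0
  row 9 [1001]: (((0 AND 0) XOR 1) AND ((1 IMPLIES 0) XOR 0)) -> 0
  row 10 [1010]: (((1 AND 1) XOR 0) AND ((0 IMPLIES 0) XOR 1)) -> 0
  row 11 [1011]: (((1 AND 1) XOR 1) AND ((1 IMPLIES 0) XOR 1)) -> 0
  row 12 [1100]: (((0 AND 0) XOR 0) AND ((0 IMPLIES 1) XOR 0)) -> 0
  row 13 [1101]: (((0 AND 0) XOR 1) AND ((1 IMPLIES 1) XOR 0)) -> 1
  row 14 [1110]: (((1 AND 1) XOR 0) AND ((0 IMPLIES 1) XOR 1)) -> 0
  row 15 [1111]: (((1 AND 1) XOR 1) AND ((1 IMPLIES 1) XOR 1)) -> 0
Full result column, 4 rows per line (P1,P2 fixed per line; P3,P4 runs 00..11 left to right):
  rows 0-3 [P1,P2=00]: 0000  = hex 0
  rows 4-7 [P1,P2=01]: 0100  = hex 4
  rows 8-11 [P1,P2=10]: 0000  = hex 0
  rows 12-15 [P1,P2=11]: 0100  = hex 4
Output column (row 0 .. row 15) = 0000010000000100
Output column grouped in 4s = 0000 0100 0000 0100 = 0x0404
Convert to decimal digit by digit (value = value*16 + digit):
  0 -> 0
  0*16 + 4 = 4
  4*16 + 0 = 64
  64*16 + 4 = 1028
Decimal = 1028

1028


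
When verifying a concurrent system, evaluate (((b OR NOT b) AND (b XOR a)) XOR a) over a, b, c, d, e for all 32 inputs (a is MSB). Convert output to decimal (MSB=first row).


Formula: (((b OR NOT b) AND (b XOR a)) XOR a) over a, b, c, d, e (32 rows)
Evaluate each row (bits = a,b,c,d,e, MSB first):
  row 0 [00000]: (((0 OR NOT 0) AND (0 XOR 0)) XOR 0) -> 0
  row 1 [00001]: (((0 OR NOT 0) AND (0 XOR 0)) XOR 0) -> 0
  row 2 [00010]: (((0 OR NOT 0) AND (0 XOR 0)) XOR 0) -> 0
  row 3 [00011]: (((0 OR NOT 0) AND (0 XOR 0)) XOR 0) -> 0
  row 4 [00100]: (((0 OR NOT 0) AND (0 XOR 0)) XOR 0) -> 0
  row 5 [00101]: (((0 OR NOT 0) AND (0 XOR 0)) XOR 0) -> 0
  row 6 [00110]: (((0 OR NOT 0) AND (0 XOR 0)) XOR 0) -> 0
  row 7 [00111]: (((0 OR NOT 0) AND (0 XOR 0)) XOR 0) -> 0
  row 8 [01000]: (((1 OR NOT 1) AND (1 XOR 0)) XOR 0) -> 1
  row 9 [01001]: (((1 OR NOT 1) AND (1 XOR 0)) XOR 0) -> 1
  row 10 [01010]: (((1 OR NOT 1) AND (1 XOR 0)) XOR 0) -> 1
  row 11 [01011]: (((1 OR NOT 1) AND (1 XOR 0)) XOR 0) -> 1
  row 12 [01100]: (((1 OR NOT 1) AND (1 XOR 0)) XOR 0) -> 1
  row 13 [01101]: (((1 OR NOT 1) AND (1 XOR 0)) XOR 0) -> 1
  row 14 [01110]: (((1 OR NOT 1) AND (1 XOR 0)) XOR 0) -> 1
  row 15 [01111]: (((1 OR NOT 1) AND (1 XOR 0)) XOR 0) -> 1
  row 16 [10000]: (((0 OR NOT 0) AND (0 XOR 1)) XOR 1) -> 0
  row 17 [10001]: (((0 OR NOT 0) AND (0 XOR 1)) XOR 1) -> 0
  row 18 [10010]: (((0 OR NOT 0) AND (0 XOR 1)) XOR 1) -> 0
  row 19 [10011]: (((0 OR NOT 0) AND (0 XOR 1)) XOR 1) -> 0
  row 20 [10100]: (((0 OR NOT 0) AND (0 XOR 1)) XOR 1) -> 0
  row 21 [10101]: (((0 OR NOT 0) AND (0 XOR 1)) XOR 1) -> 0
  row 22 [10110]: (((0 OR NOT 0) AND (0 XOR 1)) XOR 1) -> 0
  row 23 [10111]: (((0 OR NOT 0) AND (0 XOR 1)) XOR 1) -> 0
  row 24 [11000]: (((1 OR NOT 1) AND (1 XOR 1)) XOR 1) -> 1
  row 25 [11001]: (((1 OR NOT 1) AND (1 XOR 1)) XOR 1) -> 1
  row 26 [11010]: (((1 OR NOT 1) AND (1 XOR 1)) XOR 1) -> 1
  row 27 [11011]: (((1 OR NOT 1) AND (1 XOR 1)) XOR 1) -> 1
  row 28 [11100]: (((1 OR NOT 1) AND (1 XOR 1)) XOR 1) -> 1
  row 29 [11101]: (((1 OR NOT 1) AND (1 XOR 1)) XOR 1) -> 1
  row 30 [11110]: (((1 OR NOT 1) AND (1 XOR 1)) XOR 1) -> 1
  row 31 [11111]: (((1 OR NOT 1) AND (1 XOR 1)) XOR 1) -> 1
Full result column, 4 rows per line (a,b,c fixed per line; d,e runs 00..11 left to right):
  rows 0-3 [a,b,c=000]: 0000  = hex 0
  rows 4-7 [a,b,c=001]: 0000  = hex 0
  rows 8-11 [a,b,c=010]: 1111  = hex F
  rows 12-15 [a,b,c=011]: 1111  = hex F
  rows 16-19 [a,b,c=100]: 0000  = hex 0
  rows 20-23 [a,b,c=101]: 0000  = hex 0
  rows 24-27 [a,b,c=110]: 1111  = hex F
  rows 28-31 [a,b,c=111]: 1111  = hex F
Output column (row 0 .. row 31) = 00000000111111110000000011111111
Output column grouped in 4s = 0000 0000 1111 1111 0000 0000 1111 1111 = 0x00FF00FF
Convert to decimal digit by digit (value = value*16 + digit):
  0 -> 0
  0*16 + 0 = 0
  0*16 + 15 (F) = 15
  15*16 + 15 (F) = 255
  255*16 + 0 = 4080
  4080*16 + 0 = 65280
  65280*16 + 15 (F) = 1044495
  1044495*16 + 15 (F) = 16711935
Decimal = 16711935

16711935


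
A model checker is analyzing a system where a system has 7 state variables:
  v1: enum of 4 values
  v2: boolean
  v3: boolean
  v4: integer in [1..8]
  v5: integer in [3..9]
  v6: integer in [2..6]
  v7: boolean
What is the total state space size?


State space = product of domain sizes of all variables.
Domain sizes:
  v1 (enum of 4 values): 4
  v2 (boolean): 2
  v3 (boolean): 2
  v4 (integer in [1..8]): 8
  v5 (integer in [3..9]): 7
  v6 (integer in [2..6]): 5
  v7 (boolean): 2
Product = 4 * 2 * 2 * 8 * 7 * 5 * 2 = 8960

8960


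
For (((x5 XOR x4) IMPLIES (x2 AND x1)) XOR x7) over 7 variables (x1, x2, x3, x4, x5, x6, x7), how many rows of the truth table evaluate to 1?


Formula: (((x5 XOR x4) IMPLIES (x2 AND x1)) XOR x7) over 7 vars (128 rows)
Evaluate each row (x1, x2, x3, x4, x5, x6, x7 as bits, MSB first):
  row 0 [0000000]: (((0 XOR 0) IMPLIES (0 AND 0)) XOR 0) -> 1
  row 1 [0000001]: (((0 XOR 0) IMPLIES (0 AND 0)) XOR 1) -> 0
  row 2 [0000010]: (((0 XOR 0) IMPLIES (0 AND 0)) XOR 0) -> 1
  row 3 [0000011]: (((0 XOR 0) IMPLIES (0 AND 0)) XOR 1) -> 0
  row 4 [0000100]: (((1 XOR 0) IMPLIES (0 AND 0)) XOR 0) -> 0
  (every remaining row is evaluated the same way; all 128 results are listed next)
Full result column, 8 rows per line (x1,x2,x3,x4 fixed per line; x5,x6,x7 runs 000..111 left to right):
  rows 0-7 [x1,x2,x3,x4=0000]: 10100101  (ones: 4)
  rows 8-15 [x1,x2,x3,x4=0001]: 01011010  (ones: 4)
  rows 16-23 [x1,x2,x3,x4=0010]: 10100101  (ones: 4)
  rows 24-31 [x1,x2,x3,x4=0011]: 01011010  (ones: 4)
  rows 32-39 [x1,x2,x3,x4=0100]: 10100101  (ones: 4)
  rows 40-47 [x1,x2,x3,x4=0101]: 01011010  (ones: 4)
  rows 48-55 [x1,x2,x3,x4=0110]: 10100101  (ones: 4)
  rows 56-63 [x1,x2,x3,x4=0111]: 01011010  (ones: 4)
  rows 64-71 [x1,x2,x3,x4=1000]: 10100101  (ones: 4)
  rows 72-79 [x1,x2,x3,x4=1001]: 01011010  (ones: 4)
  rows 80-87 [x1,x2,x3,x4=1010]: 10100101  (ones: 4)
  rows 88-95 [x1,x2,x3,x4=1011]: 01011010  (ones: 4)
  rows 96-103 [x1,x2,x3,x4=1100]: 10101010  (ones: 4)
  rows 104-111 [x1,x2,x3,x4=1101]: 10101010  (ones: 4)
  rows 112-119 [x1,x2,x3,x4=1110]: 10101010  (ones: 4)
  rows 120-127 [x1,x2,x3,x4=1111]: 10101010  (ones: 4)
Count of 1-rows = 4+4+4+4+4+4+4+4+4+4+4+4+4+4+4+4 = 64

64


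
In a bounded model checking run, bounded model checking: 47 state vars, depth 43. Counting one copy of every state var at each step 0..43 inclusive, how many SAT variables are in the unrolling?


BMC unrolls to depth k, creating one copy of each state var for steps 0..k.
Step count = 43 + 1 = 44 (steps 0 through 43)
Vars per step = 47
Total = 47 * 44 = 2068

2068


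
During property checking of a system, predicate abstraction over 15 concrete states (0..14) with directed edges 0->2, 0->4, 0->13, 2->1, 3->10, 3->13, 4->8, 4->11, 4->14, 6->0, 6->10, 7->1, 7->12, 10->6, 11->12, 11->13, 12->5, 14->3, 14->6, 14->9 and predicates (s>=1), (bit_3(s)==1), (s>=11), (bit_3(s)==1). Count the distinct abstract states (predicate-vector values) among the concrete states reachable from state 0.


BFS from 0:
Concrete reachable: {0, 1, 2, 3, 4, 5, 6, 8, 9, 10, 11, 12, 13, 14}
Abstract via predicates (s>=1), (bit_3(s)==1), (s>=11), (bit_3(s)==1):
  (0,0,0,0) <- {0}
  (1,0,0,0) <- {1, 2, 3, 4, 5, 6}
  (1,1,0,1) <- {8, 9, 10}
  (1,1,1,1) <- {11, 12, 13, 14}
Distinct abstract states = 4

4


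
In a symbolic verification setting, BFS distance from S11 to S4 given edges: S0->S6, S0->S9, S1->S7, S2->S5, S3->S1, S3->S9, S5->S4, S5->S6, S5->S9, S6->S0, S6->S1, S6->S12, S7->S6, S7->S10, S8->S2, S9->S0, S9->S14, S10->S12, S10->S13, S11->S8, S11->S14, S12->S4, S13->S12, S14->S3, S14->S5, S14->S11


BFS layer-by-layer from S11:
  dist 0: {S11}
  dist 1: {S8, S14}
  dist 2: {S2, S3, S5}
  dist 3: {S1, S4, S6, S9}
  -> S4 reached at distance 3
Shortest path length = 3

3


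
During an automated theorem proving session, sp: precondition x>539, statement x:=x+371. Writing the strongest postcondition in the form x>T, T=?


Formula: sp(P, x:=E) = exists old_x. (x = E[old_x/x]) AND P[old_x/x] (old_x is the value of x before the assignment; eliminate old_x by solving x = E[old_x/x] for old_x)
Step 1: Precondition P: x>539, i.e. old_x > 539
Step 2: Assignment gives x = old_x + 371, so old_x = x - 371
Step 3: Substitute into P: x - 371 > 539
Step 4: Simplify: x > 539+371 = 910

910


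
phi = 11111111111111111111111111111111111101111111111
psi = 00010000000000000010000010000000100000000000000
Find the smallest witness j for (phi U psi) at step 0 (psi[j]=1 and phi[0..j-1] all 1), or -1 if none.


(phi U psi) at 0: need smallest j with psi[j]=1 and phi[i]=1 for all i in [0,j).
Scan from step 0:
  step 0: phi=1, psi=0 -> continue
  step 1: phi=1, psi=0 -> continue
  step 2: phi=1, psi=0 -> continue
  step 3: psi=1 and phi held for [0,3) -> witness found
Witness step = 3

3


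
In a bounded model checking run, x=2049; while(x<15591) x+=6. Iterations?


Step 1: x goes from 2049 toward 15591 by 6; the body runs while x<15591, so iterations = ceil((bound-start)/step)
Step 2: Distance=13542
Step 3: ceil(13542/6)=2257

2257


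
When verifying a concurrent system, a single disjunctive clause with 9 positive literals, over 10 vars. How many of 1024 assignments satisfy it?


Step 1: Total=2^10=1024
Step 2: Unsat when all 9 false: 2^1=2
Step 3: Sat=1024-2=1022

1022


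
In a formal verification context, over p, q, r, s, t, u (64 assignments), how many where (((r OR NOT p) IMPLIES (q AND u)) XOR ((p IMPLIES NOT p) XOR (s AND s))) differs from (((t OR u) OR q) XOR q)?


F1 = (((r OR NOT p) IMPLIES (q AND u)) XOR ((p IMPLIES NOT p) XOR (s AND s)))
F2 = (((t OR u) OR q) XOR q)
Evaluate both on each of 64 rows (bits = p,q,r,s,t,u):
  row 0 [000000]: F1=1 F2=0 (differ) -> 1
  row 1 [000001]: F1=1 F2=1 -> 0
  row 2 [000010]: F1=1 F2=1 -> 0
  row 3 [000011]: F1=1 F2=1 -> 0
  row 4 [000100]: F1=0 F2=0 -> 0
  (every remaining row is evaluated the same way; all 64 results are listed next)
Full result column, 8 rows per line (p,q,r fixed per line; s,t,u runs 000..111 left to right):
  rows 0-7 [p,q,r=000]: 10000111  (ones: 4)
  rows 8-15 [p,q,r=001]: 10000111  (ones: 4)
  rows 16-23 [p,q,r=010]: 10100101  (ones: 4)
  rows 24-31 [p,q,r=011]: 10100101  (ones: 4)
  rows 32-39 [p,q,r=100]: 10000111  (ones: 4)
  rows 40-47 [p,q,r=101]: 01111000  (ones: 4)
  rows 48-55 [p,q,r=110]: 11110000  (ones: 4)
  rows 56-63 [p,q,r=111]: 01011010  (ones: 4)
Disagreements = 4+4+4+4+4+4+4+4 = 32

32


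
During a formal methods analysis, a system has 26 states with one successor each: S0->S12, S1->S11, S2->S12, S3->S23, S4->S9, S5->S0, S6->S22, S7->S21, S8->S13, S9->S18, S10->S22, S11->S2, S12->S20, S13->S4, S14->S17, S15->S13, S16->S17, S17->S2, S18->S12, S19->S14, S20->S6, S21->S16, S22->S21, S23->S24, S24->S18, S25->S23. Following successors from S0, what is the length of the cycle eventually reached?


Trace from S0 until a state repeats:
  S0 -> S12 -> S20 -> S6 -> S22 -> S21 -> S16 -> S17 -> S2 -> S12
S12 first seen at step 1, revisited at step 9.
Cycle length = 9 - 1 = 8

8


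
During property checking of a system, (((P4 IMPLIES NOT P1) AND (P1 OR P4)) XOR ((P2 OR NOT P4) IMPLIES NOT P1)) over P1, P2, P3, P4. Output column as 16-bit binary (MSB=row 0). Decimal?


Formula: (((P4 IMPLIES NOT P1) AND (P1 OR P4)) XOR ((P2 OR NOT P4) IMPLIES NOT P1)) over P1, P2, P3, P4 (16 rows)
Evaluate each row (bits = P1,P2,P3,P4, MSB first):
  row 0 [0000]: (((0 IMPLIES NOT 0) AND (0 OR 0)) XOR ((0 OR NOT 0) IMPLIES NOT 0)) -> 1
  row 1 [0001]: (((1 IMPLIES NOT 0) AND (0 OR 1)) XOR ((0 OR NOT 1) IMPLIES NOT 0)) -> 0
  row 2 [0010]: (((0 IMPLIES NOT 0) AND (0 OR 0)) XOR ((0 OR NOT 0) IMPLIES NOT 0)) -> 1
  row 3 [0011]: (((1 IMPLIES NOT 0) AND (0 OR 1)) XOR ((0 OR NOT 1) IMPLIES NOT 0)) -> 0
  row 4 [0100]: (((0 IMPLIES NOT 0) AND (0 OR 0)) XOR ((1 OR NOT 0) IMPLIES NOT 0)) -> 1
  row 5 [0101]: (((1 IMPLIES NOT 0) AND (0 OR 1)) XOR ((1 OR NOT 1) IMPLIES NOT 0)) -> 0
  row 6 [0110]: (((0 IMPLIES NOT 0) AND (0 OR 0)) XOR ((1 OR NOT 0) IMPLIES NOT 0)) -> 1
  row 7 [0111]: (((1 IMPLIES NOT 0) AND (0 OR 1)) XOR ((1 OR NOT 1) IMPLIES NOT 0)) -> 0
  row 8 [1000]: (((0 IMPLIES NOT 1) AND (1 OR 0)) XOR ((0 OR NOT 0) IMPLIES NOT 1)) -> 1
  row 9 [1001]: (((1 IMPLIES NOT 1) AND (1 OR 1)) XOR ((0 OR NOT 1) IMPLIES NOT 1)) -> 1
  row 10 [1010]: (((0 IMPLIES NOT 1) AND (1 OR 0)) XOR ((0 OR NOT 0) IMPLIES NOT 1)) -> 1
  row 11 [1011]: (((1 IMPLIES NOT 1) AND (1 OR 1)) XOR ((0 OR NOT 1) IMPLIES NOT 1)) -> 1
  row 12 [1100]: (((0 IMPLIES NOT 1) AND (1 OR 0)) XOR ((1 OR NOT 0) IMPLIES NOT 1)) -> 1
  row 13 [1101]: (((1 IMPLIES NOT 1) AND (1 OR 1)) XOR ((1 OR NOT 1) IMPLIES NOT 1)) -> 0
  row 14 [1110]: (((0 IMPLIES NOT 1) AND (1 OR 0)) XOR ((1 OR NOT 0) IMPLIES NOT 1)) -> 1
  row 15 [1111]: (((1 IMPLIES NOT 1) AND (1 OR 1)) XOR ((1 OR NOT 1) IMPLIES NOT 1)) -> 0
Full result column, 4 rows per line (P1,P2 fixed per line; P3,P4 runs 00..11 left to right):
  rows 0-3 [P1,P2=00]: 1010  = hex A
  rows 4-7 [P1,P2=01]: 1010  = hex A
  rows 8-11 [P1,P2=10]: 1111  = hex F
  rows 12-15 [P1,P2=11]: 1010  = hex A
Output column (row 0 .. row 15) = 1010101011111010
Output column grouped in 4s = 1010 1010 1111 1010 = 0xAAFA
Convert to decimal digit by digit (value = value*16 + digit):
  A -> 10
  10*16 + 10 (A) = 170
  170*16 + 15 (F) = 2735
  2735*16 + 10 (A) = 43770
Decimal = 43770

43770


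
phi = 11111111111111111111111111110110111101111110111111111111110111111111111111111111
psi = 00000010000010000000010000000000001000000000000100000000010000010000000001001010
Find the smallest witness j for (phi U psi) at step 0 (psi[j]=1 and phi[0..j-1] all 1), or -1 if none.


(phi U psi) at 0: need smallest j with psi[j]=1 and phi[i]=1 for all i in [0,j).
Scan from step 0:
  step 0: phi=1, psi=0 -> continue
  step 1: phi=1, psi=0 -> continue
  step 2: phi=1, psi=0 -> continue
  step 3: phi=1, psi=0 -> continue
  step 6: psi=1 and phi held for [0,6) -> witness found
Witness step = 6

6


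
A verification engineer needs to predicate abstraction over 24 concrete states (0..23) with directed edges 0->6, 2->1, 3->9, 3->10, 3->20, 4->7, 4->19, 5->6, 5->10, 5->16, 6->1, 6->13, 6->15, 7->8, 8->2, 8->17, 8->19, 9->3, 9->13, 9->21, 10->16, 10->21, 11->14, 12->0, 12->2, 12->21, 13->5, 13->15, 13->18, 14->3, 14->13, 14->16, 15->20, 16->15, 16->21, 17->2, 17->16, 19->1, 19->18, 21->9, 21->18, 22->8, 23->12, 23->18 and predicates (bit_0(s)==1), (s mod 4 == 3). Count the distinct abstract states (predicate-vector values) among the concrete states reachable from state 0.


BFS from 0:
Concrete reachable: {0, 1, 3, 5, 6, 9, 10, 13, 15, 16, 18, 20, 21}
Abstract via predicates (bit_0(s)==1), (s mod 4 == 3):
  (0,0) <- {0, 6, 10, 16, 18, 20}
  (1,0) <- {1, 5, 9, 13, 21}
  (1,1) <- {3, 15}
Distinct abstract states = 3

3


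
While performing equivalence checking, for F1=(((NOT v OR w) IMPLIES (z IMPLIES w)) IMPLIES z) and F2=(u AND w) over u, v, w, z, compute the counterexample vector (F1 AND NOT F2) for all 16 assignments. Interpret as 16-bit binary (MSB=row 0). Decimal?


F1 = (((NOT v OR w) IMPLIES (z IMPLIES w)) IMPLIES z)
F2 = (u AND w)
Counterexample to F1=>F2 is where F1=1 and F2=0.
Evaluate each row (bits = u,v,w,z, MSB first):
  row 0 [0000]: F1=0 F2=0 -> F1&~F2 -> 0
  row 1 [0001]: F1=1 F2=0 -> F1&~F2 -> 1
  row 2 [0010]: F1=0 F2=0 -> F1&~F2 -> 0
  row 3 [0011]: F1=1 F2=0 -> F1&~F2 -> 1
  row 4 [0100]: F1=0 F2=0 -> F1&~F2 -> 0
  row 5 [0101]: F1=1 F2=0 -> F1&~F2 -> 1
  row 6 [0110]: F1=0 F2=0 -> F1&~F2 -> 0
  row 7 [0111]: F1=1 F2=0 -> F1&~F2 -> 1
  row 8 [1000]: F1=0 F2=0 -> F1&~F2 -> 0
  row 9 [1001]: F1=1 F2=0 -> F1&~F2 -> 1
  row 10 [1010]: F1=0 F2=1 -> F1&~F2 -> 0
  row 11 [1011]: F1=1 F2=1 -> F1&~F2 -> 0
  row 12 [1100]: F1=0 F2=0 -> F1&~F2 -> 0
  row 13 [1101]: F1=1 F2=0 -> F1&~F2 -> 1
  row 14 [1110]: F1=0 F2=1 -> F1&~F2 -> 0
  row 15 [1111]: F1=1 F2=1 -> F1&~F2 -> 0
Full result column, 4 rows per line (u,v fixed per line; w,z runs 00..11 left to right):
  rows 0-3 [u,v=00]: 0101  = hex 5
  rows 4-7 [u,v=01]: 0101  = hex 5
  rows 8-11 [u,v=10]: 0100  = hex 4
  rows 12-15 [u,v=11]: 0100  = hex 4
Counterexample vector (row 0 .. row 15) = 0101010101000100
Output column grouped in 4s = 0101 0101 0100 0100 = 0x5544
Convert to decimal digit by digit (value = value*16 + digit):
  5 -> 5
  5*16 + 5 = 85
  85*16 + 4 = 1364
  1364*16 + 4 = 21828
Decimal = 21828

21828


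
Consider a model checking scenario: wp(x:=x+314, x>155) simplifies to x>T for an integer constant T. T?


Formula: wp(x:=E, P) = P[E/x] (substitute E for x in postcondition)
Step 1: Postcondition: x>155
Step 2: Substitute x+314 for x: x+314>155
Step 3: Solve for x: x > 155-314 = -159

-159


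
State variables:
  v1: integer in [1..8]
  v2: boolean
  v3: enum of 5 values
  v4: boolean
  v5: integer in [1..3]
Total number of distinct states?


State space = product of domain sizes of all variables.
Domain sizes:
  v1 (integer in [1..8]): 8
  v2 (boolean): 2
  v3 (enum of 5 values): 5
  v4 (boolean): 2
  v5 (integer in [1..3]): 3
Product = 8 * 2 * 5 * 2 * 3 = 480

480


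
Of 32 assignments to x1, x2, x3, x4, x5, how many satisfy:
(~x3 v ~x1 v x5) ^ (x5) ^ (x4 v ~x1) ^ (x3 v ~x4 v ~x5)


CNF with 4 clauses over 5 vars (32 assignments).
An assignment satisfies CNF iff every clause has >=1 true literal.
Check each row (bits = x1,x2,x3,x4,x5; clause T/F shown):
  row 0 [00000]: clauses=TFTT -> 0
  row 1 [00001]: clauses=TTTT -> 1
  row 2 [00010]: clauses=TFTT -> 0
  row 3 [00011]: clauses=TTTF -> 0
  row 4 [00100]: clauses=TFTT -> 0
  row 5 [00101]: clauses=TTTT -> 1
  row 6 [00110]: clauses=TFTT -> 0
  row 7 [00111]: clauses=TTTT -> 1
  row 8 [01000]: clauses=TFTT -> 0
  row 9 [01001]: clauses=TTTT -> 1
  row 10 [01010]: clauses=TFTT -> 0
  row 11 [01011]: clauses=TTTF -> 0
  row 12 [01100]: clauses=TFTT -> 0
  row 13 [01101]: clauses=TTTT -> 1
  row 14 [01110]: clauses=TFTT -> 0
  row 15 [01111]: clauses=TTTT -> 1
  row 16 [10000]: clauses=TFFT -> 0
  row 17 [10001]: clauses=TTFT -> 0
  row 18 [10010]: clauses=TFTT -> 0
  row 19 [10011]: clauses=TTTF -> 0
  row 20 [10100]: clauses=FFFT -> 0
  row 21 [10101]: clauses=TTFT -> 0
  row 22 [10110]: clauses=FFTT -> 0
  row 23 [10111]: clauses=TTTT -> 1
  row 24 [11000]: clauses=TFFT -> 0
  row 25 [11001]: clauses=TTFT -> 0
  row 26 [11010]: clauses=TFTT -> 0
  row 27 [11011]: clauses=TTTF -> 0
  row 28 [11100]: clauses=FFFT -> 0
  row 29 [11101]: clauses=TTFT -> 0
  row 30 [11110]: clauses=FFTT -> 0
  row 31 [11111]: clauses=TTTT -> 1
Full result column, 8 rows per line (x1,x2 fixed per line; x3,x4,x5 runs 000..111 left to right):
  rows 0-7 [x1,x2=00]: 01000101  (ones: 3)
  rows 8-15 [x1,x2=01]: 01000101  (ones: 3)
  rows 16-23 [x1,x2=10]: 00000001  (ones: 1)
  rows 24-31 [x1,x2=11]: 00000001  (ones: 1)
Satisfying assignments = 3+3+1+1 = 8

8
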